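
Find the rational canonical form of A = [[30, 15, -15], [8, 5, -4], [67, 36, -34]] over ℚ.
The invariant factors of A (the non-unit diagonal entries of the Smith normal form of xI - A over ℚ[x]) are (x - 3)(x^2 + 2x - 5), each dividing the next. The characteristic polynomial is their product, (x - 3)(x^2 + 2x - 5).

The rational canonical form is the block-diagonal matrix of companion matrices C(f_i):
R = [[0, 0, -15], [1, 0, 11], [0, 1, 1]].

Note the characteristic polynomial does not split into linear factors over ℚ, so A has no Jordan form over ℚ; the rational canonical form exists over any field.

R = [[0, 0, -15], [1, 0, 11], [0, 1, 1]]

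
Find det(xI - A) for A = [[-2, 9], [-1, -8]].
χ_A(x) = (x + 5)^2

xI - A = [[x + 2, -9], [1, x + 8]].

Expanding det(xI - A) along the first row:
det(xI - A) = + (x + 2)·det([[x + 8]]) - (-9)·det([[1]]).

Evaluating gives χ_A(x) = x^2 + 10x + 25 = (x + 5)^2.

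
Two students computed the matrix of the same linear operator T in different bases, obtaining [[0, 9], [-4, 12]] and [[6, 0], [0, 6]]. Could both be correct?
No.

Both have characteristic polynomial (x - 6)^2, but the minimal polynomial of A is (x - 6)^2 while the minimal polynomial of B is x - 6. The minimal polynomial is a similarity invariant, so A and B are not similar.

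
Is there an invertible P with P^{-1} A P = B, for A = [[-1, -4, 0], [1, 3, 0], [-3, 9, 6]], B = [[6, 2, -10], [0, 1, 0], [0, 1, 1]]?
Yes.

Two matrices over a field are similar if and only if they have the same invariant factors.

Both A and B have characteristic polynomial (x - 6)(x - 1)^2 and minimal polynomial (x - 6)(x - 1)^2. Computing further, both have invariant factors (x - 6)(x - 1)^2. Hence A and B are similar.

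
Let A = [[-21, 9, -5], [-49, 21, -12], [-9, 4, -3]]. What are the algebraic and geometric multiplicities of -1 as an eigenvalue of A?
algebraic multiplicity 3, geometric multiplicity 1

The characteristic polynomial is (x + 1)^3, so the factor x + 1 appears with exponent 3: the algebraic multiplicity is 3.

rank(A + I) = 2, so the eigenspace has dimension 3 - 2 = 1: the geometric multiplicity is 1.

Since 1 < 3, A is not diagonalizable.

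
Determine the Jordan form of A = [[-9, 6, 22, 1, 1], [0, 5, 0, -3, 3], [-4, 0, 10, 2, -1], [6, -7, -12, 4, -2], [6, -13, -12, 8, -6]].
The characteristic polynomial is det(xI - A) = (x - 2)^3(x + 1)^2, so the eigenvalues are -1 (algebraic multiplicity 2), 2 (algebraic multiplicity 3).

For λ = -1: rank(A + I) = 3. The eigenspace has dimension 5 - 3 = 2, so there are 2 Jordan blocks; the rank sequence gives block sizes [1, 1].

For λ = 2: rank(A - 2I) = 4, rank((A - 2I)^2) = 3, rank((A - 2I)^3) = 2. The eigenspace has dimension 5 - 4 = 1, so there is 1 Jordan block; the rank sequence gives block sizes [3].

Assembling the blocks gives the Jordan form J above.

J = [[-1, 0, 0, 0, 0], [0, -1, 0, 0, 0], [0, 0, 2, 1, 0], [0, 0, 0, 2, 1], [0, 0, 0, 0, 2]]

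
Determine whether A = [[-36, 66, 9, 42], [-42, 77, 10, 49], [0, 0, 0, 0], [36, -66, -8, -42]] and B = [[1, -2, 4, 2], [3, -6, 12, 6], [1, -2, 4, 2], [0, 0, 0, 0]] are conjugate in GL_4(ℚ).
Both have characteristic polynomial x^3(x + 1), but the minimal polynomial of A is x^2(x + 1) while the minimal polynomial of B is x(x + 1). The minimal polynomial is a similarity invariant, so A and B are not similar.

No.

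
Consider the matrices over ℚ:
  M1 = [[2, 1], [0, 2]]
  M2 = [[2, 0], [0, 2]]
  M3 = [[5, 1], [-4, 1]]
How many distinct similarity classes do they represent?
Characteristic polynomials: χ_{M1} = (x - 2)^2, χ_{M2} = (x - 2)^2, χ_{M3} = (x - 3)^2.

{M1}: invariant factors (x - 2)^2.

{M2}: invariant factors x - 2, x - 2.

{M3}: invariant factors (x - 3)^2.

Matrices are similar if and only if their invariant-factor lists agree; the partition into similarity classes is {M1}, {M2}, {M3}.

3 classes: {M1}, {M2}, {M3}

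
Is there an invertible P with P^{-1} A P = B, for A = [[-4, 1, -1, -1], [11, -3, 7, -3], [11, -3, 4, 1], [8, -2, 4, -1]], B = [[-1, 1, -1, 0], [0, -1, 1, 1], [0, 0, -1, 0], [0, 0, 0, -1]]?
Two matrices over a field are similar if and only if they have the same invariant factors.

Both A and B have characteristic polynomial (x + 1)^4 and minimal polynomial (x + 1)^3. Computing further, both have invariant factors x + 1, (x + 1)^3. Hence A and B are similar.

Yes.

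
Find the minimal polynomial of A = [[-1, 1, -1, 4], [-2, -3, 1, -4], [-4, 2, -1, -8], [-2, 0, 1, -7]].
m_A(x) = (x + 3)^3

The characteristic polynomial factors as (x + 3)^4. The minimal polynomial is ∏(x - λ)^{k_λ} where k_λ is the size of the largest Jordan block at λ.

For λ = -3: rank(A + 3I) = 2, and the largest Jordan block has size 3 (the smallest k with rank((A + 3I)^k) = rank((A + 3I)^(k+1))).

So m_A(x) = (x + 3)^3.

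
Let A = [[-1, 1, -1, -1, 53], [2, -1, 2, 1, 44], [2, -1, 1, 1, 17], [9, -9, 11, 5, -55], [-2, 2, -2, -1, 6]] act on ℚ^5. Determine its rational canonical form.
R = [[0, 0, 0, 0, 32], [1, 0, 0, 0, 48], [0, 1, 0, 0, -16], [0, 0, 1, 0, -24], [0, 0, 0, 1, 10]]

The invariant factors of A (the non-unit diagonal entries of the Smith normal form of xI - A over ℚ[x]) are (x - 2)(x^2 - 4x - 4)^2, each dividing the next. The characteristic polynomial is their product, (x - 2)(x^2 - 4x - 4)^2.

The rational canonical form is the block-diagonal matrix of companion matrices C(f_i):
R = [[0, 0, 0, 0, 32], [1, 0, 0, 0, 48], [0, 1, 0, 0, -16], [0, 0, 1, 0, -24], [0, 0, 0, 1, 10]].

Note the characteristic polynomial does not split into linear factors over ℚ, so A has no Jordan form over ℚ; the rational canonical form exists over any field.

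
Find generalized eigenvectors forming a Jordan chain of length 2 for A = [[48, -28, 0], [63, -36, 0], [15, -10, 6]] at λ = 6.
v_1 = [[15, 23, 5]]^T, v_2 = [[-14, -21, -5]]^T

We seek v_1 ∈ ker((A - 6I)^2) \ ker(A - 6I), then set v_{i+1} = (A - 6I) v_i.

One such chain is v_1 = [[15, 23, 5]]^T, v_2 = [[-14, -21, -5]]^T. Check: (A - 6I) v_2 = [[0, 0, 0]]^T = 0.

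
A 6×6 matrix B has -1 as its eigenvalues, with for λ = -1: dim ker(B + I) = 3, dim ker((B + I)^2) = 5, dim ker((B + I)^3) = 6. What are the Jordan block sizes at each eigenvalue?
Jordan blocks: (-1, 3), (-1, 2), (-1, 1)

λ = -1: successive nullity increments [3, 2, 1] count blocks of size ≥ k; block sizes are [3, 2, 1].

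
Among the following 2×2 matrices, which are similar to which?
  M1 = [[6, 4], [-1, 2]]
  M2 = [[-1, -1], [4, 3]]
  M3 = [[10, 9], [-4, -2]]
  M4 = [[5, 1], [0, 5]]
Characteristic polynomials: χ_{M1} = (x - 4)^2, χ_{M2} = (x - 1)^2, χ_{M3} = (x - 4)^2, χ_{M4} = (x - 5)^2.

{M1, M3}: invariant factors (x - 4)^2.

{M2}: invariant factors (x - 1)^2.

{M4}: invariant factors (x - 5)^2.

Matrices are similar if and only if their invariant-factor lists agree; the partition into similarity classes is {M1, M3}, {M2}, {M4}.

3 classes: {M1, M3}, {M2}, {M4}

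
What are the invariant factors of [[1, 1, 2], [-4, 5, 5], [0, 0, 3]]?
The Jordan structure of A has elementary divisors (x - 3)^3. Arranging the block sizes at each eigenvalue in decreasing order and taking row products gives the invariant factors.

Invariant factors (smallest first, each dividing the next): (x - 3)^3.

Check: the last factor (x - 3)^3 is the minimal polynomial, and the product (x - 3)^3 is the characteristic polynomial.

(x - 3)^3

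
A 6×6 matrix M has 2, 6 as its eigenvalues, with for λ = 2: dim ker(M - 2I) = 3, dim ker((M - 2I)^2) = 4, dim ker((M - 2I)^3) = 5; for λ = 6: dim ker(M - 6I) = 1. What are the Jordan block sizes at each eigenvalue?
Jordan blocks: (2, 3), (2, 1), (2, 1), (6, 1)

λ = 2: successive nullity increments [3, 1, 1] count blocks of size ≥ k; block sizes are [3, 1, 1].
λ = 6: successive nullity increments [1] count blocks of size ≥ k; block sizes are [1].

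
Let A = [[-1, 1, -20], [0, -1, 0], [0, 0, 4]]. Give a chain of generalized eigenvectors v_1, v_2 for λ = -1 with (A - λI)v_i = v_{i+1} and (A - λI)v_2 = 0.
v_1 = [[1, 1, 0]]^T, v_2 = [[1, 0, 0]]^T

We seek v_1 ∈ ker((A + I)^2) \ ker(A + I), then set v_{i+1} = (A + I) v_i.

One such chain is v_1 = [[1, 1, 0]]^T, v_2 = [[1, 0, 0]]^T. Check: (A + I) v_2 = [[0, 0, 0]]^T = 0.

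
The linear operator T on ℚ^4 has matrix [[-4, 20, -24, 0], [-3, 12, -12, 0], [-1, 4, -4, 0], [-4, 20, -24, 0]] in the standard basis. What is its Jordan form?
J = [[0, 0, 0, 0], [0, 0, 0, 0], [0, 0, 2, 1], [0, 0, 0, 2]]

The characteristic polynomial is det(xI - A) = x^2(x - 2)^2, so the eigenvalues are 0 (algebraic multiplicity 2), 2 (algebraic multiplicity 2).

For λ = 0: rank(A) = 2. The eigenspace has dimension 4 - 2 = 2, so there are 2 Jordan blocks; the rank sequence gives block sizes [1, 1].

For λ = 2: rank(A - 2I) = 3, rank((A - 2I)^2) = 2. The eigenspace has dimension 4 - 3 = 1, so there is 1 Jordan block; the rank sequence gives block sizes [2].

Assembling the blocks gives the Jordan form J above.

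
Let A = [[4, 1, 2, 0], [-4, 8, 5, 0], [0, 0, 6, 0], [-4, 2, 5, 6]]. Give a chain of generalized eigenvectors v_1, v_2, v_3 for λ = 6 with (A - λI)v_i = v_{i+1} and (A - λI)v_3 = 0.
We seek v_1 ∈ ker((A - 6I)^3) \ ker((A - 6I)^2), then set v_{i+1} = (A - 6I) v_i.

One such chain is v_1 = [[1, 0, 1, -1]]^T, v_2 = [[0, 1, 0, 1]]^T, v_3 = [[1, 2, 0, 2]]^T. Check: (A - 6I) v_3 = [[0, 0, 0, 0]]^T = 0.

v_1 = [[1, 0, 1, -1]]^T, v_2 = [[0, 1, 0, 1]]^T, v_3 = [[1, 2, 0, 2]]^T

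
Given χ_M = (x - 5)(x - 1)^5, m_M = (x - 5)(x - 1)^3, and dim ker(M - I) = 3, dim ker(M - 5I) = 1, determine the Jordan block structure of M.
Jordan blocks: (1, 3), (1, 1), (1, 1), (5, 1)

λ = 1: algebraic multiplicity 5 (exponent in χ_M), largest block size 3 (exponent in m_M), 3 blocks (geometric multiplicity). These force block sizes [3, 1, 1].
λ = 5: algebraic multiplicity 1 (exponent in χ_M), largest block size 1 (exponent in m_M), 1 block (geometric multiplicity). This forces block sizes [1].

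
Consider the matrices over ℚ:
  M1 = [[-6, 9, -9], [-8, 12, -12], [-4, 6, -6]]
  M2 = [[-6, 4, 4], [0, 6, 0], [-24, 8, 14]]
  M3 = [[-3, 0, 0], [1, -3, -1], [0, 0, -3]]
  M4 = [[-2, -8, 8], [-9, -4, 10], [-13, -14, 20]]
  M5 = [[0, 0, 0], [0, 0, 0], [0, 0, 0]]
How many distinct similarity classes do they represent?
5 classes: {M1}, {M2}, {M3}, {M4}, {M5}

Characteristic polynomials: χ_{M1} = x^3, χ_{M2} = (x - 6)^2(x - 2), χ_{M3} = (x + 3)^3, χ_{M4} = (x - 6)^2(x - 2), χ_{M5} = x^3.

{M1}: invariant factors x, x^2.

{M2}: invariant factors x - 6, (x - 6)(x - 2).

{M3}: invariant factors x + 3, (x + 3)^2.

{M4}: invariant factors (x - 6)^2(x - 2).

{M5}: invariant factors x, x, x.

Matrices are similar if and only if their invariant-factor lists agree; the partition into similarity classes is {M1}, {M2}, {M3}, {M4}, {M5}.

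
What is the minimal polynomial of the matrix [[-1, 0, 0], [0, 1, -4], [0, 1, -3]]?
m_A(x) = (x + 1)^2

The characteristic polynomial factors as (x + 1)^3. The minimal polynomial is ∏(x - λ)^{k_λ} where k_λ is the size of the largest Jordan block at λ.

For λ = -1: rank(A + I) = 1, and the largest Jordan block has size 2 (the smallest k with rank((A + I)^k) = rank((A + I)^(k+1))).

So m_A(x) = (x + 1)^2.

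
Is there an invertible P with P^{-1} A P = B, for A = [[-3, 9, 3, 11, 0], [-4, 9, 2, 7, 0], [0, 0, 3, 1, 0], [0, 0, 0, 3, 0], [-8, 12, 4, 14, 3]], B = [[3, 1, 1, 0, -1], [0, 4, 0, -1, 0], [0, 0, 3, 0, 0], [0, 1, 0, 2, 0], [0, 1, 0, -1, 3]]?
Yes.

Two matrices over a field are similar if and only if they have the same invariant factors.

Both A and B have characteristic polynomial (x - 3)^5 and minimal polynomial (x - 3)^2. Computing further, both have invariant factors x - 3, (x - 3)^2, (x - 3)^2. Hence A and B are similar.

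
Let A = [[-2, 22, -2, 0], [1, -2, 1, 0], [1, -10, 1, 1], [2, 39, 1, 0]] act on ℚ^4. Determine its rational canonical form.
R = [[0, 0, 0, 18], [1, 0, 0, 39], [0, 1, 0, 11], [0, 0, 1, -3]]

The invariant factors of A (the non-unit diagonal entries of the Smith normal form of xI - A over ℚ[x]) are (x + 3)^2(x^2 - 3x - 2), each dividing the next. The characteristic polynomial is their product, (x + 3)^2(x^2 - 3x - 2).

The rational canonical form is the block-diagonal matrix of companion matrices C(f_i):
R = [[0, 0, 0, 18], [1, 0, 0, 39], [0, 1, 0, 11], [0, 0, 1, -3]].

Note the characteristic polynomial does not split into linear factors over ℚ, so A has no Jordan form over ℚ; the rational canonical form exists over any field.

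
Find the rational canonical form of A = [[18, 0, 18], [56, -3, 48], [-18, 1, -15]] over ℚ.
R = [[0, 0, -18], [1, 0, 3], [0, 1, 0]]

The invariant factors of A (the non-unit diagonal entries of the Smith normal form of xI - A over ℚ[x]) are (x + 3)(x^2 - 3x + 6), each dividing the next. The characteristic polynomial is their product, (x + 3)(x^2 - 3x + 6).

The rational canonical form is the block-diagonal matrix of companion matrices C(f_i):
R = [[0, 0, -18], [1, 0, 3], [0, 1, 0]].

Note the characteristic polynomial does not split into linear factors over ℚ, so A has no Jordan form over ℚ; the rational canonical form exists over any field.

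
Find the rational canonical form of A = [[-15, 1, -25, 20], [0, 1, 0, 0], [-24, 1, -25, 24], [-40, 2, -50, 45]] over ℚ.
The invariant factors of A (the non-unit diagonal entries of the Smith normal form of xI - A over ℚ[x]) are x - 5, (x - 5)(x - 1)(x + 5), each dividing the next. The characteristic polynomial is their product, (x - 5)^2(x - 1)(x + 5).

The rational canonical form is the block-diagonal matrix of companion matrices C(f_i):
R = [[5, 0, 0, 0], [0, 0, 0, -25], [0, 1, 0, 25], [0, 0, 1, 1]].

R = [[5, 0, 0, 0], [0, 0, 0, -25], [0, 1, 0, 25], [0, 0, 1, 1]]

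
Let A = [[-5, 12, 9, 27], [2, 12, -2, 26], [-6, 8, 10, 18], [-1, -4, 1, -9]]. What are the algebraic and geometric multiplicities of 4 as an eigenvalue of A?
The characteristic polynomial is x^2(x - 4)^2, so the factor x - 4 appears with exponent 2: the algebraic multiplicity is 2.

rank(A - 4I) = 2, so the eigenspace has dimension 4 - 2 = 2: the geometric multiplicity is 2.

algebraic multiplicity 2, geometric multiplicity 2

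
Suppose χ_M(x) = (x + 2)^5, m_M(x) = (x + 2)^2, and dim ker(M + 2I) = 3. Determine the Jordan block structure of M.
Jordan blocks: (-2, 2), (-2, 2), (-2, 1)

λ = -2: algebraic multiplicity 5 (exponent in χ_M), largest block size 2 (exponent in m_M), 3 blocks (geometric multiplicity). These force block sizes [2, 2, 1].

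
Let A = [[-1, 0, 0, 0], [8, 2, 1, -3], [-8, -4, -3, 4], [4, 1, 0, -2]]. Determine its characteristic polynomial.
χ_A(x) = (x + 1)^4

xI - A = [[x + 1, 0, 0, 0], [-8, x - 2, -1, 3], [8, 4, x + 3, -4], [-4, -1, 0, x + 2]].

Expanding det(xI - A) along the first row:
det(xI - A) = + (x + 1)·det([[x - 2, -1, 3], [4, x + 3, -4], [-1, 0, x + 2]]) - (0)·det([[-8, -1, 3], [8, x + 3, -4], [-4, 0, x + 2]]) + (0)·det([[-8, x - 2, 3], [8, 4, -4], [-4, -1, x + 2]]) - (0)·det([[-8, x - 2, -1], [8, 4, x + 3], [-4, -1, 0]]).

Evaluating gives χ_A(x) = x^4 + 4x^3 + 6x^2 + 4x + 1 = (x + 1)^4.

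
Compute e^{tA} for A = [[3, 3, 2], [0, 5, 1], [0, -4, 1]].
A has Jordan form J = [[3, 1, 0], [0, 3, 1], [0, 0, 3]] with A = PJP^{-1}, so e^{tA} = P e^{tJ} P^{-1}.

For a Jordan block J_k(λ), e^{tJ_k(λ)} = e^{λt} · (I + tN + t^2 N^2/2! + ... + t^{k-1} N^{k-1}/(k-1)!) where N is the nilpotent superdiagonal part.

Assembling the blocks and conjugating back gives the entries of e^{tA} as shown above.

e^{tA} = [[e^{3*t}, t*(3 - t)*e^{3*t}, t*(4 - t)*e^{3*t}/2], [0, (2*t + 1)*e^{3*t}, t*e^{3*t}], [0, -4*t*e^{3*t}, (1 - 2*t)*e^{3*t}]]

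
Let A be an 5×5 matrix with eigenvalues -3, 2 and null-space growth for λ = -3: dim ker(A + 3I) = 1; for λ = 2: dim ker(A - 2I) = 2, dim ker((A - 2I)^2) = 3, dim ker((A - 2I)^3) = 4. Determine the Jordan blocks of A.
λ = -3: successive nullity increments [1] count blocks of size ≥ k; block sizes are [1].
λ = 2: successive nullity increments [2, 1, 1] count blocks of size ≥ k; block sizes are [3, 1].

Jordan blocks: (-3, 1), (2, 3), (2, 1)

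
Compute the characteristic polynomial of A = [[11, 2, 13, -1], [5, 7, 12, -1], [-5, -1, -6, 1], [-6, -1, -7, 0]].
χ_A(x) = x^2(x - 6)^2

xI - A = [[x - 11, -2, -13, 1], [-5, x - 7, -12, 1], [5, 1, x + 6, -1], [6, 1, 7, x]].

Expanding det(xI - A) along the first row:
det(xI - A) = + (x - 11)·det([[x - 7, -12, 1], [1, x + 6, -1], [1, 7, x]]) - (-2)·det([[-5, -12, 1], [5, x + 6, -1], [6, 7, x]]) + (-13)·det([[-5, x - 7, 1], [5, 1, -1], [6, 1, x]]) - (1)·det([[-5, x - 7, -12], [5, 1, x + 6], [6, 1, 7]]).

Evaluating gives χ_A(x) = x^4 - 12x^3 + 36x^2 = x^2(x - 6)^2.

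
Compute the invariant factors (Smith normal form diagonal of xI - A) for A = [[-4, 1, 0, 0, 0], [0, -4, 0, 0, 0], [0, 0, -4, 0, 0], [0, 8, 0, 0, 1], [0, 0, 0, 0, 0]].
The Jordan structure of A has elementary divisors (x + 4)^2, (x + 4), x^2. Arranging the block sizes at each eigenvalue in decreasing order and taking row products gives the invariant factors.

Invariant factors (smallest first, each dividing the next): x + 4, x^2(x + 4)^2.

Check: the last factor x^2(x + 4)^2 is the minimal polynomial, and the product x^2(x + 4)^3 is the characteristic polynomial.

x + 4, x^2(x + 4)^2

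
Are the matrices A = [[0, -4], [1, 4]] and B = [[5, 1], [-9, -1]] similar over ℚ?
Two matrices over a field are similar if and only if they have the same invariant factors.

Both A and B have characteristic polynomial (x - 2)^2 and minimal polynomial (x - 2)^2. Computing further, both have invariant factors (x - 2)^2. Hence A and B are similar.

Yes.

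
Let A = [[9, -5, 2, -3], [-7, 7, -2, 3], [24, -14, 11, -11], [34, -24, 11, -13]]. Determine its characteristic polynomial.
xI - A = [[x - 9, 5, -2, 3], [7, x - 7, 2, -3], [-24, 14, x - 11, 11], [-34, 24, -11, x + 13]].

Expanding det(xI - A) along the first row:
det(xI - A) = + (x - 9)·det([[x - 7, 2, -3], [14, x - 11, 11], [24, -11, x + 13]]) - (5)·det([[7, 2, -3], [-24, x - 11, 11], [-34, -11, x + 13]]) + (-2)·det([[7, x - 7, -3], [-24, 14, 11], [-34, 24, x + 13]]) - (3)·det([[7, x - 7, 2], [-24, 14, x - 11], [-34, 24, -11]]).

Evaluating gives χ_A(x) = x^4 - 14x^3 + 72x^2 - 160x + 128 = (x - 4)^3(x - 2).

χ_A(x) = (x - 4)^3(x - 2)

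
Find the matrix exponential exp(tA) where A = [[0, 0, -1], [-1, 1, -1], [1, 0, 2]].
e^{tA} = [[(1 - t)*e^{t}, 0, -t*e^{t}], [-t*e^{t}, e^{t}, -t*e^{t}], [t*e^{t}, 0, (t + 1)*e^{t}]]

A has Jordan form J = [[1, 1, 0], [0, 1, 0], [0, 0, 1]] with A = PJP^{-1}, so e^{tA} = P e^{tJ} P^{-1}.

For a Jordan block J_k(λ), e^{tJ_k(λ)} = e^{λt} · (I + tN + t^2 N^2/2! + ... + t^{k-1} N^{k-1}/(k-1)!) where N is the nilpotent superdiagonal part.

Assembling the blocks and conjugating back gives the entries of e^{tA} as shown above.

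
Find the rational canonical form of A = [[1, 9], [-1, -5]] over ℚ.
The invariant factors of A (the non-unit diagonal entries of the Smith normal form of xI - A over ℚ[x]) are (x + 2)^2, each dividing the next. The characteristic polynomial is their product, (x + 2)^2.

The rational canonical form is the block-diagonal matrix of companion matrices C(f_i):
R = [[0, -4], [1, -4]].

R = [[0, -4], [1, -4]]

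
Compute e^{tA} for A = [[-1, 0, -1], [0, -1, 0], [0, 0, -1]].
e^{tA} = [[e^{-t}, 0, -t*e^{-t}], [0, e^{-t}, 0], [0, 0, e^{-t}]]

A has Jordan form J = [[-1, 1, 0], [0, -1, 0], [0, 0, -1]] with A = PJP^{-1}, so e^{tA} = P e^{tJ} P^{-1}.

For a Jordan block J_k(λ), e^{tJ_k(λ)} = e^{λt} · (I + tN + t^2 N^2/2! + ... + t^{k-1} N^{k-1}/(k-1)!) where N is the nilpotent superdiagonal part.

Assembling the blocks and conjugating back gives the entries of e^{tA} as shown above.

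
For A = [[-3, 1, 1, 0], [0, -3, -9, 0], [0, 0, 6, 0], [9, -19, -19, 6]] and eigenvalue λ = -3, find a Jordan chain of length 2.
v_1 = [[-1, 1, 0, 3]]^T, v_2 = [[1, 0, 0, -1]]^T

We seek v_1 ∈ ker((A + 3I)^2) \ ker(A + 3I), then set v_{i+1} = (A + 3I) v_i.

One such chain is v_1 = [[-1, 1, 0, 3]]^T, v_2 = [[1, 0, 0, -1]]^T. Check: (A + 3I) v_2 = [[0, 0, 0, 0]]^T = 0.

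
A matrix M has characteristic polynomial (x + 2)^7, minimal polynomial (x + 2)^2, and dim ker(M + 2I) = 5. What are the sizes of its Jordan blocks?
Jordan blocks: (-2, 2), (-2, 2), (-2, 1), (-2, 1), (-2, 1)

λ = -2: algebraic multiplicity 7 (exponent in χ_M), largest block size 2 (exponent in m_M), 5 blocks (geometric multiplicity). These force block sizes [2, 2, 1, 1, 1].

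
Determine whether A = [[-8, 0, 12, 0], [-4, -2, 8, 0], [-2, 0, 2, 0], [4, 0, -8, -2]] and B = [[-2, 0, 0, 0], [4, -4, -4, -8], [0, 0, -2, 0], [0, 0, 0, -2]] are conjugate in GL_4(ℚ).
Yes.

Two matrices over a field are similar if and only if they have the same invariant factors.

Both A and B have characteristic polynomial (x + 2)^3(x + 4) and minimal polynomial (x + 2)(x + 4). Computing further, both have invariant factors x + 2, x + 2, (x + 2)(x + 4). Hence A and B are similar.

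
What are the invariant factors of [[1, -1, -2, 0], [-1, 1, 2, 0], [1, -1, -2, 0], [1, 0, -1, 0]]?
x^2, x^2

The Jordan structure of A has elementary divisors x^2, x^2. Arranging the block sizes at each eigenvalue in decreasing order and taking row products gives the invariant factors.

Invariant factors (smallest first, each dividing the next): x^2, x^2.

Check: the last factor x^2 is the minimal polynomial, and the product x^4 is the characteristic polynomial.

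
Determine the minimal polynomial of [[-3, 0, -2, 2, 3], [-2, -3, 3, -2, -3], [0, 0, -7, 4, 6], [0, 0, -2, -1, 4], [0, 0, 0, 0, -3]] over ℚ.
m_A(x) = (x + 3)^2(x + 5)

The characteristic polynomial factors as (x + 3)^4(x + 5). The minimal polynomial is ∏(x - λ)^{k_λ} where k_λ is the size of the largest Jordan block at λ.

For λ = -5: rank(A + 5I) = 4, and the largest Jordan block has size 1 (the smallest k with rank((A + 5I)^k) = rank((A + 5I)^(k+1))).
For λ = -3: rank(A + 3I) = 3, and the largest Jordan block has size 2 (the smallest k with rank((A + 3I)^k) = rank((A + 3I)^(k+1))).

So m_A(x) = (x + 3)^2(x + 5).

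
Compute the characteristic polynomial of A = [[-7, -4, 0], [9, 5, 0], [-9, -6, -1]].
χ_A(x) = (x + 1)^3

xI - A = [[x + 7, 4, 0], [-9, x - 5, 0], [9, 6, x + 1]].

Expanding det(xI - A) along the first row:
det(xI - A) = + (x + 7)·det([[x - 5, 0], [6, x + 1]]) - (4)·det([[-9, 0], [9, x + 1]]) + (0)·det([[-9, x - 5], [9, 6]]).

Evaluating gives χ_A(x) = x^3 + 3x^2 + 3x + 1 = (x + 1)^3.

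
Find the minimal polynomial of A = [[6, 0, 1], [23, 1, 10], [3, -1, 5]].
The characteristic polynomial factors as (x - 4)^3. The minimal polynomial is ∏(x - λ)^{k_λ} where k_λ is the size of the largest Jordan block at λ.

For λ = 4: rank(A - 4I) = 2, and the largest Jordan block has size 3 (the smallest k with rank((A - 4I)^k) = rank((A - 4I)^(k+1))).

So m_A(x) = (x - 4)^3.

m_A(x) = (x - 4)^3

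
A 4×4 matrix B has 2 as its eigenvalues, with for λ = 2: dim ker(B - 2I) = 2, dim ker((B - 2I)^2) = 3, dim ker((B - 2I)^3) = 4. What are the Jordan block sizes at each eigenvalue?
λ = 2: successive nullity increments [2, 1, 1] count blocks of size ≥ k; block sizes are [3, 1].

Jordan blocks: (2, 3), (2, 1)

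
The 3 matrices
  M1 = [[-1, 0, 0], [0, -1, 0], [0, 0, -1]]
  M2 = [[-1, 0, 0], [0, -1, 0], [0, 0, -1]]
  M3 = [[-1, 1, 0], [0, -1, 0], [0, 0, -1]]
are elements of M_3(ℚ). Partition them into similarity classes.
Characteristic polynomials: χ_{M1} = (x + 1)^3, χ_{M2} = (x + 1)^3, χ_{M3} = (x + 1)^3.

{M1, M2}: invariant factors x + 1, x + 1, x + 1.

{M3}: invariant factors x + 1, (x + 1)^2.

Matrices are similar if and only if their invariant-factor lists agree; the partition into similarity classes is {M1, M2}, {M3}.

2 classes: {M1, M2}, {M3}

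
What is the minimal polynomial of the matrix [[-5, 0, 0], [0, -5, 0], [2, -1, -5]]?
The characteristic polynomial factors as (x + 5)^3. The minimal polynomial is ∏(x - λ)^{k_λ} where k_λ is the size of the largest Jordan block at λ.

For λ = -5: rank(A + 5I) = 1, and the largest Jordan block has size 2 (the smallest k with rank((A + 5I)^k) = rank((A + 5I)^(k+1))).

So m_A(x) = (x + 5)^2.

m_A(x) = (x + 5)^2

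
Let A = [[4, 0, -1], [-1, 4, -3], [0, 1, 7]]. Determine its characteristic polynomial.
xI - A = [[x - 4, 0, 1], [1, x - 4, 3], [0, -1, x - 7]].

Expanding det(xI - A) along the first row:
det(xI - A) = + (x - 4)·det([[x - 4, 3], [-1, x - 7]]) - (0)·det([[1, 3], [0, x - 7]]) + (1)·det([[1, x - 4], [0, -1]]).

Evaluating gives χ_A(x) = x^3 - 15x^2 + 75x - 125 = (x - 5)^3.

χ_A(x) = (x - 5)^3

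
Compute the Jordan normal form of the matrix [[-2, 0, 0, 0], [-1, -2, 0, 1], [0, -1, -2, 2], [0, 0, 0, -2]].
The characteristic polynomial is det(xI - A) = (x + 2)^4, so the eigenvalues are -2 (algebraic multiplicity 4).

For λ = -2: rank(A + 2I) = 2, rank((A + 2I)^2) = 1, rank((A + 2I)^3) = 0. The eigenspace has dimension 4 - 2 = 2, so there are 2 Jordan blocks; the rank sequence gives block sizes [3, 1].

Assembling the blocks gives the Jordan form J above.

J = [[-2, 1, 0, 0], [0, -2, 1, 0], [0, 0, -2, 0], [0, 0, 0, -2]]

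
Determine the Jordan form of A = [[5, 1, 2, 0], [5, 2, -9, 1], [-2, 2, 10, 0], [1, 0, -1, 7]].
The characteristic polynomial is det(xI - A) = (x - 6)^4, so the eigenvalues are 6 (algebraic multiplicity 4).

For λ = 6: rank(A - 6I) = 2, rank((A - 6I)^2) = 1, rank((A - 6I)^3) = 0. The eigenspace has dimension 4 - 2 = 2, so there are 2 Jordan blocks; the rank sequence gives block sizes [3, 1].

Assembling the blocks gives the Jordan form J above.

J = [[6, 1, 0, 0], [0, 6, 1, 0], [0, 0, 6, 0], [0, 0, 0, 6]]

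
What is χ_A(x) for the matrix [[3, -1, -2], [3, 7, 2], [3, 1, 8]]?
xI - A = [[x - 3, 1, 2], [-3, x - 7, -2], [-3, -1, x - 8]].

Expanding det(xI - A) along the first row:
det(xI - A) = + (x - 3)·det([[x - 7, -2], [-1, x - 8]]) - (1)·det([[-3, -2], [-3, x - 8]]) + (2)·det([[-3, x - 7], [-3, -1]]).

Evaluating gives χ_A(x) = x^3 - 18x^2 + 108x - 216 = (x - 6)^3.

χ_A(x) = (x - 6)^3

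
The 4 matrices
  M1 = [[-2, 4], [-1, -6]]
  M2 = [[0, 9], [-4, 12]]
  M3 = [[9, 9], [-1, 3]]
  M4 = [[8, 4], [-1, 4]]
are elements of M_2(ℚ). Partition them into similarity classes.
Characteristic polynomials: χ_{M1} = (x + 4)^2, χ_{M2} = (x - 6)^2, χ_{M3} = (x - 6)^2, χ_{M4} = (x - 6)^2.

{M1}: invariant factors (x + 4)^2.

{M2, M3, M4}: invariant factors (x - 6)^2.

Matrices are similar if and only if their invariant-factor lists agree; the partition into similarity classes is {M1}, {M2, M3, M4}.

2 classes: {M1}, {M2, M3, M4}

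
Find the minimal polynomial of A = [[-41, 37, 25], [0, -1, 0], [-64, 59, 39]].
m_A(x) = (x + 1)^3

The characteristic polynomial factors as (x + 1)^3. The minimal polynomial is ∏(x - λ)^{k_λ} where k_λ is the size of the largest Jordan block at λ.

For λ = -1: rank(A + I) = 2, and the largest Jordan block has size 3 (the smallest k with rank((A + I)^k) = rank((A + I)^(k+1))).

So m_A(x) = (x + 1)^3.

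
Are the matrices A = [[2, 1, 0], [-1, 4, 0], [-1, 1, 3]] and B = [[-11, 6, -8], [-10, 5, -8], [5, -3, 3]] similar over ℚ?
No.

trace(A) = 9 but trace(B) = -3. The trace is a similarity invariant, so A and B are not similar.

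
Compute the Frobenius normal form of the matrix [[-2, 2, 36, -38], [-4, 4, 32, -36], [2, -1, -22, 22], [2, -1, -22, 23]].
The invariant factors of A (the non-unit diagonal entries of the Smith normal form of xI - A over ℚ[x]) are x - 2, (x - 4)(x - 2)(x + 5), each dividing the next. The characteristic polynomial is their product, (x - 4)(x - 2)^2(x + 5).

The rational canonical form is the block-diagonal matrix of companion matrices C(f_i):
R = [[2, 0, 0, 0], [0, 0, 0, -40], [0, 1, 0, 22], [0, 0, 1, 1]].

R = [[2, 0, 0, 0], [0, 0, 0, -40], [0, 1, 0, 22], [0, 0, 1, 1]]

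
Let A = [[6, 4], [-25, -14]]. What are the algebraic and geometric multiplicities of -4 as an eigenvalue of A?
The characteristic polynomial is (x + 4)^2, so the factor x + 4 appears with exponent 2: the algebraic multiplicity is 2.

rank(A + 4I) = 1, so the eigenspace has dimension 2 - 1 = 1: the geometric multiplicity is 1.

Since 1 < 2, A is not diagonalizable.

algebraic multiplicity 2, geometric multiplicity 1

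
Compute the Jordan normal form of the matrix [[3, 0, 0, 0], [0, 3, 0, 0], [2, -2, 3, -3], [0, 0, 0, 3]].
J = [[3, 1, 0, 0], [0, 3, 0, 0], [0, 0, 3, 0], [0, 0, 0, 3]]

The characteristic polynomial is det(xI - A) = (x - 3)^4, so the eigenvalues are 3 (algebraic multiplicity 4).

For λ = 3: rank(A - 3I) = 1, rank((A - 3I)^2) = 0. The eigenspace has dimension 4 - 1 = 3, so there are 3 Jordan blocks; the rank sequence gives block sizes [2, 1, 1].

Assembling the blocks gives the Jordan form J above.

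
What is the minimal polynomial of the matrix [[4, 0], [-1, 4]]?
m_A(x) = (x - 4)^2

The characteristic polynomial factors as (x - 4)^2. The minimal polynomial is ∏(x - λ)^{k_λ} where k_λ is the size of the largest Jordan block at λ.

For λ = 4: rank(A - 4I) = 1, and the largest Jordan block has size 2 (the smallest k with rank((A - 4I)^k) = rank((A - 4I)^(k+1))).

So m_A(x) = (x - 4)^2.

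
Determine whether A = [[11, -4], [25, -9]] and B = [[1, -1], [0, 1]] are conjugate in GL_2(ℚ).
Two matrices over a field are similar if and only if they have the same invariant factors.

Both A and B have characteristic polynomial (x - 1)^2 and minimal polynomial (x - 1)^2. Computing further, both have invariant factors (x - 1)^2. Hence A and B are similar.

Yes.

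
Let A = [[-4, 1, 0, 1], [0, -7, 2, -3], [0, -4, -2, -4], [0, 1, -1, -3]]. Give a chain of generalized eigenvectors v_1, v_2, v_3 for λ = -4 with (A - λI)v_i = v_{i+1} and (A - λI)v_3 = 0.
We seek v_1 ∈ ker((A + 4I)^3) \ ker((A + 4I)^2), then set v_{i+1} = (A + 4I) v_i.

One such chain is v_1 = [[0, 1, 1, -1]]^T, v_2 = [[0, 2, 2, -1]]^T, v_3 = [[1, 1, 0, -1]]^T. Check: (A + 4I) v_3 = [[0, 0, 0, 0]]^T = 0.

v_1 = [[0, 1, 1, -1]]^T, v_2 = [[0, 2, 2, -1]]^T, v_3 = [[1, 1, 0, -1]]^T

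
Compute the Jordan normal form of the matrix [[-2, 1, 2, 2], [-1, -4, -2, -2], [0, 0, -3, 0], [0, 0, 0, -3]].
J = [[-3, 1, 0, 0], [0, -3, 0, 0], [0, 0, -3, 0], [0, 0, 0, -3]]

The characteristic polynomial is det(xI - A) = (x + 3)^4, so the eigenvalues are -3 (algebraic multiplicity 4).

For λ = -3: rank(A + 3I) = 1, rank((A + 3I)^2) = 0. The eigenspace has dimension 4 - 1 = 3, so there are 3 Jordan blocks; the rank sequence gives block sizes [2, 1, 1].

Assembling the blocks gives the Jordan form J above.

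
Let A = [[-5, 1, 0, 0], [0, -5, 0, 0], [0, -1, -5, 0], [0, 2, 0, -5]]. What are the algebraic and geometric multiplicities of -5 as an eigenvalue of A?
The characteristic polynomial is (x + 5)^4, so the factor x + 5 appears with exponent 4: the algebraic multiplicity is 4.

rank(A + 5I) = 1, so the eigenspace has dimension 4 - 1 = 3: the geometric multiplicity is 3.

Since 3 < 4, A is not diagonalizable.

algebraic multiplicity 4, geometric multiplicity 3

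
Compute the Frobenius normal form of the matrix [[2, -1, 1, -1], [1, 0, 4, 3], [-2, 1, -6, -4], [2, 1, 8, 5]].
R = [[0, 0, 0, -5], [1, 0, 0, 3], [0, 1, 0, 2], [0, 0, 1, 1]]

The invariant factors of A (the non-unit diagonal entries of the Smith normal form of xI - A over ℚ[x]) are (x - 1)(x^3 - 2x - 5), each dividing the next. The characteristic polynomial is their product, (x - 1)(x^3 - 2x - 5).

The rational canonical form is the block-diagonal matrix of companion matrices C(f_i):
R = [[0, 0, 0, -5], [1, 0, 0, 3], [0, 1, 0, 2], [0, 0, 1, 1]].

Note the characteristic polynomial does not split into linear factors over ℚ, so A has no Jordan form over ℚ; the rational canonical form exists over any field.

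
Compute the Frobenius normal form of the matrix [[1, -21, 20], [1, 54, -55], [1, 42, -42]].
R = [[0, 0, 75], [1, 0, -55], [0, 1, 13]]

The invariant factors of A (the non-unit diagonal entries of the Smith normal form of xI - A over ℚ[x]) are (x - 5)^2(x - 3), each dividing the next. The characteristic polynomial is their product, (x - 5)^2(x - 3).

The rational canonical form is the block-diagonal matrix of companion matrices C(f_i):
R = [[0, 0, 75], [1, 0, -55], [0, 1, 13]].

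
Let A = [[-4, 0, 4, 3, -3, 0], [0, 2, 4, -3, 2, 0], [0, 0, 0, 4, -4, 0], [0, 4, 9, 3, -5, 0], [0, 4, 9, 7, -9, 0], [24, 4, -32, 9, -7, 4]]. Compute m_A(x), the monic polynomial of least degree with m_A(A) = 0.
m_A(x) = x^3(x - 4)(x + 4)^2

The characteristic polynomial factors as x^3(x - 4)(x + 4)^2. The minimal polynomial is ∏(x - λ)^{k_λ} where k_λ is the size of the largest Jordan block at λ.

For λ = -4: rank(A + 4I) = 5, and the largest Jordan block has size 2 (the smallest k with rank((A + 4I)^k) = rank((A + 4I)^(k+1))).
For λ = 0: rank(A) = 5, and the largest Jordan block has size 3 (the smallest k with rank(A^k) = rank(A^(k+1))).
For λ = 4: rank(A - 4I) = 5, and the largest Jordan block has size 1 (the smallest k with rank((A - 4I)^k) = rank((A - 4I)^(k+1))).

So m_A(x) = x^3(x - 4)(x + 4)^2.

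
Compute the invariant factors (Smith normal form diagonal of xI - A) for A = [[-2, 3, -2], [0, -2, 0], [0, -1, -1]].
The Jordan structure of A has elementary divisors (x + 2)^2, (x + 1). Arranging the block sizes at each eigenvalue in decreasing order and taking row products gives the invariant factors.

Invariant factors (smallest first, each dividing the next): (x + 1)(x + 2)^2.

Check: the last factor (x + 1)(x + 2)^2 is the minimal polynomial, and the product (x + 1)(x + 2)^2 is the characteristic polynomial.

(x + 1)(x + 2)^2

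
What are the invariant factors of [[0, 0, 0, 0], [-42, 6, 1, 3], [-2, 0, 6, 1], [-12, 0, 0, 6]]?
The Jordan structure of A has elementary divisors x, (x - 6)^3. Arranging the block sizes at each eigenvalue in decreasing order and taking row products gives the invariant factors.

Invariant factors (smallest first, each dividing the next): x(x - 6)^3.

Check: the last factor x(x - 6)^3 is the minimal polynomial, and the product x(x - 6)^3 is the characteristic polynomial.

x(x - 6)^3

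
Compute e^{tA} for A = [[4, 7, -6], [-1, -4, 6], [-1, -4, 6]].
e^{tA} = [[(t + 1)*e^{3*t}, t*e^{3*t} + 2*e^{3*t} - 2, 2 - 2*e^{3*t}], [-t*e^{3*t}, -t*e^{3*t} - e^{3*t} + 2, 2*e^{3*t} - 2], [-t*e^{3*t}, -t*e^{3*t} - e^{3*t} + 1, 2*e^{3*t} - 1]]

A has Jordan form J = [[0, 0, 0], [0, 3, 1], [0, 0, 3]] with A = PJP^{-1}, so e^{tA} = P e^{tJ} P^{-1}.

For a Jordan block J_k(λ), e^{tJ_k(λ)} = e^{λt} · (I + tN + t^2 N^2/2! + ... + t^{k-1} N^{k-1}/(k-1)!) where N is the nilpotent superdiagonal part.

Assembling the blocks and conjugating back gives the entries of e^{tA} as shown above.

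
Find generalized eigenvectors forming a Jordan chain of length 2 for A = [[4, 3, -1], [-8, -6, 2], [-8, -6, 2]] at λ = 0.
v_1 = [[0, 0, -1]]^T, v_2 = [[1, -2, -2]]^T

We seek v_1 ∈ ker(A^2) \ ker(A), then set v_{i+1} = A v_i.

One such chain is v_1 = [[0, 0, -1]]^T, v_2 = [[1, -2, -2]]^T. Check: A v_2 = [[0, 0, 0]]^T = 0.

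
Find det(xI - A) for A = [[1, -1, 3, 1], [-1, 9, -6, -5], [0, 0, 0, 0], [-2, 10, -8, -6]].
χ_A(x) = x^3(x - 4)

xI - A = [[x - 1, 1, -3, -1], [1, x - 9, 6, 5], [0, 0, x, 0], [2, -10, 8, x + 6]].

Expanding det(xI - A) along the first row:
det(xI - A) = + (x - 1)·det([[x - 9, 6, 5], [0, x, 0], [-10, 8, x + 6]]) - (1)·det([[1, 6, 5], [0, x, 0], [2, 8, x + 6]]) + (-3)·det([[1, x - 9, 5], [0, 0, 0], [2, -10, x + 6]]) - (-1)·det([[1, x - 9, 6], [0, 0, x], [2, -10, 8]]).

Evaluating gives χ_A(x) = x^4 - 4x^3 = x^3(x - 4).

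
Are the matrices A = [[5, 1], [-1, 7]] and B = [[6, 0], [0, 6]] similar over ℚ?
No.

Both have characteristic polynomial (x - 6)^2, but the minimal polynomial of A is (x - 6)^2 while the minimal polynomial of B is x - 6. The minimal polynomial is a similarity invariant, so A and B are not similar.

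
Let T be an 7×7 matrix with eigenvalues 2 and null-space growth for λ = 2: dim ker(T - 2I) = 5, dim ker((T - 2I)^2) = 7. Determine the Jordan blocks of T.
λ = 2: successive nullity increments [5, 2] count blocks of size ≥ k; block sizes are [2, 2, 1, 1, 1].

Jordan blocks: (2, 2), (2, 2), (2, 1), (2, 1), (2, 1)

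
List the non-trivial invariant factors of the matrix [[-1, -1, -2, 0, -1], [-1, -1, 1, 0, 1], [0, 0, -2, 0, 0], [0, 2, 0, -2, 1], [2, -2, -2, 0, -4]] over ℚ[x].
(x + 2)^2, (x + 2)^3

The Jordan structure of A has elementary divisors (x + 2)^3, (x + 2)^2. Arranging the block sizes at each eigenvalue in decreasing order and taking row products gives the invariant factors.

Invariant factors (smallest first, each dividing the next): (x + 2)^2, (x + 2)^3.

Check: the last factor (x + 2)^3 is the minimal polynomial, and the product (x + 2)^5 is the characteristic polynomial.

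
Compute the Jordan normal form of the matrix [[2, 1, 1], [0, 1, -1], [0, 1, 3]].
J = [[2, 1, 0], [0, 2, 0], [0, 0, 2]]

The characteristic polynomial is det(xI - A) = (x - 2)^3, so the eigenvalues are 2 (algebraic multiplicity 3).

For λ = 2: rank(A - 2I) = 1, rank((A - 2I)^2) = 0. The eigenspace has dimension 3 - 1 = 2, so there are 2 Jordan blocks; the rank sequence gives block sizes [2, 1].

Assembling the blocks gives the Jordan form J above.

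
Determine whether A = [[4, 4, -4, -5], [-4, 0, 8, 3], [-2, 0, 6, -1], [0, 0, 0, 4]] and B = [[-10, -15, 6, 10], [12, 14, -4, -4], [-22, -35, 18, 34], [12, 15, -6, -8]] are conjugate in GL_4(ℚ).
Yes.

Two matrices over a field are similar if and only if they have the same invariant factors.

Both A and B have characteristic polynomial (x - 4)^3(x - 2) and minimal polynomial (x - 4)^2(x - 2). Computing further, both have invariant factors x - 4, (x - 4)^2(x - 2). Hence A and B are similar.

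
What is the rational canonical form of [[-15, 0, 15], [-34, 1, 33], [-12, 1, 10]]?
The invariant factors of A (the non-unit diagonal entries of the Smith normal form of xI - A over ℚ[x]) are (x + 5)(x^2 - x - 3), each dividing the next. The characteristic polynomial is their product, (x + 5)(x^2 - x - 3).

The rational canonical form is the block-diagonal matrix of companion matrices C(f_i):
R = [[0, 0, 15], [1, 0, 8], [0, 1, -4]].

Note the characteristic polynomial does not split into linear factors over ℚ, so A has no Jordan form over ℚ; the rational canonical form exists over any field.

R = [[0, 0, 15], [1, 0, 8], [0, 1, -4]]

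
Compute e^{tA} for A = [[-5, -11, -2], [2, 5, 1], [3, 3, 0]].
e^{tA} = [[-3*t^2/2 - 5*t + 1, t*(-3*t - 11), t*(-t - 4)/2], [t*(3*t + 4)/2, 3*t^2 + 5*t + 1, t*(t/2 + 1)], [3*t*(2 - 3*t)/2, 3*t*(1 - 3*t), 1 - 3*t^2/2]]

A has Jordan form J = [[0, 1, 0], [0, 0, 1], [0, 0, 0]] with A = PJP^{-1}, so e^{tA} = P e^{tJ} P^{-1}.

For a Jordan block J_k(λ), e^{tJ_k(λ)} = e^{λt} · (I + tN + t^2 N^2/2! + ... + t^{k-1} N^{k-1}/(k-1)!) where N is the nilpotent superdiagonal part.

Assembling the blocks and conjugating back gives the entries of e^{tA} as shown above.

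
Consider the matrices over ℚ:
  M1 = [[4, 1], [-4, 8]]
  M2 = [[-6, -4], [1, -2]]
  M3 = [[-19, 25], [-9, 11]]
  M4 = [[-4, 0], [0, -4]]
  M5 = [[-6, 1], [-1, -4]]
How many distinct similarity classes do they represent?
Characteristic polynomials: χ_{M1} = (x - 6)^2, χ_{M2} = (x + 4)^2, χ_{M3} = (x + 4)^2, χ_{M4} = (x + 4)^2, χ_{M5} = (x + 5)^2.

{M1}: invariant factors (x - 6)^2.

{M2, M3}: invariant factors (x + 4)^2.

{M4}: invariant factors x + 4, x + 4.

{M5}: invariant factors (x + 5)^2.

Matrices are similar if and only if their invariant-factor lists agree; the partition into similarity classes is {M1}, {M2, M3}, {M4}, {M5}.

4 classes: {M1}, {M2, M3}, {M4}, {M5}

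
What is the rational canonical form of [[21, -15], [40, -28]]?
The invariant factors of A (the non-unit diagonal entries of the Smith normal form of xI - A over ℚ[x]) are (x + 3)(x + 4), each dividing the next. The characteristic polynomial is their product, (x + 3)(x + 4).

The rational canonical form is the block-diagonal matrix of companion matrices C(f_i):
R = [[0, -12], [1, -7]].

R = [[0, -12], [1, -7]]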